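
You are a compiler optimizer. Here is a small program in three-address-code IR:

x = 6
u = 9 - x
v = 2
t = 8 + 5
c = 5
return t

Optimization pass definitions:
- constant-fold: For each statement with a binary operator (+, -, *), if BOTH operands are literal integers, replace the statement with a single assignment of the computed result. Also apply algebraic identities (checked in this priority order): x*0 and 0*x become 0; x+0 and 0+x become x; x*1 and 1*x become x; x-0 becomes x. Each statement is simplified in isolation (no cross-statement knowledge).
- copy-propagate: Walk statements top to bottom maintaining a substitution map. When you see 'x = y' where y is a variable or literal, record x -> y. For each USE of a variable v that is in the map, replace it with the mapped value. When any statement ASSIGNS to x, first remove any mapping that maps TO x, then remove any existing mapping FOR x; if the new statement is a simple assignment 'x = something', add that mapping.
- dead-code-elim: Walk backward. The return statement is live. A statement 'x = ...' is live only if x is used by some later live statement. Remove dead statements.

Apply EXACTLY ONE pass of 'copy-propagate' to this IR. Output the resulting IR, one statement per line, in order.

Applying copy-propagate statement-by-statement:
  [1] x = 6  (unchanged)
  [2] u = 9 - x  -> u = 9 - 6
  [3] v = 2  (unchanged)
  [4] t = 8 + 5  (unchanged)
  [5] c = 5  (unchanged)
  [6] return t  (unchanged)
Result (6 stmts):
  x = 6
  u = 9 - 6
  v = 2
  t = 8 + 5
  c = 5
  return t

Answer: x = 6
u = 9 - 6
v = 2
t = 8 + 5
c = 5
return t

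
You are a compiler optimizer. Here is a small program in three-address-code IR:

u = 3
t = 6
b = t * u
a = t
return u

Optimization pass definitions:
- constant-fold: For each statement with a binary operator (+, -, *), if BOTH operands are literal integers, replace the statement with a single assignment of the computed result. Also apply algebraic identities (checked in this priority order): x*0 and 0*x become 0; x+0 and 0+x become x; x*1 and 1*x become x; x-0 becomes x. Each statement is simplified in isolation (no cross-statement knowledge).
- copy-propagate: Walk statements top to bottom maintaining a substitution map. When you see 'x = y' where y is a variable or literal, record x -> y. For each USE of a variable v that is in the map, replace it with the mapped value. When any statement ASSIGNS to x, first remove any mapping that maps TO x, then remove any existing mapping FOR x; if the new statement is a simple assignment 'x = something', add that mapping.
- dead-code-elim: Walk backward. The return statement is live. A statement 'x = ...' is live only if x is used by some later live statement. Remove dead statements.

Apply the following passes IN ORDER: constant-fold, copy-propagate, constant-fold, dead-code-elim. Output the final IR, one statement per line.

Answer: return 3

Derivation:
Initial IR:
  u = 3
  t = 6
  b = t * u
  a = t
  return u
After constant-fold (5 stmts):
  u = 3
  t = 6
  b = t * u
  a = t
  return u
After copy-propagate (5 stmts):
  u = 3
  t = 6
  b = 6 * 3
  a = 6
  return 3
After constant-fold (5 stmts):
  u = 3
  t = 6
  b = 18
  a = 6
  return 3
After dead-code-elim (1 stmts):
  return 3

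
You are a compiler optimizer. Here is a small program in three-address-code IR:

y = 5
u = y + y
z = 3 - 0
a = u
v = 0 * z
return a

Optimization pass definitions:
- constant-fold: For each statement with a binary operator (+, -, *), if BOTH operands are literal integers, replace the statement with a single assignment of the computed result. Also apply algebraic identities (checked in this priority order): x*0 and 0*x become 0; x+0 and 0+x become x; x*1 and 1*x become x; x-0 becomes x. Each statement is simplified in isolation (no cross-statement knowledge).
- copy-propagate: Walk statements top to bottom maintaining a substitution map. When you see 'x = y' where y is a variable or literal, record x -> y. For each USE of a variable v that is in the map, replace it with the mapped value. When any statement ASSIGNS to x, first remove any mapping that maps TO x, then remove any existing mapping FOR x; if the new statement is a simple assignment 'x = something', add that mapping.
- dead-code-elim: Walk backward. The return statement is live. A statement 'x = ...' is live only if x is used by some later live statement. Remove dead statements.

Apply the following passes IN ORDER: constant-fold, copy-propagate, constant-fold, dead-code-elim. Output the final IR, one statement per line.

Initial IR:
  y = 5
  u = y + y
  z = 3 - 0
  a = u
  v = 0 * z
  return a
After constant-fold (6 stmts):
  y = 5
  u = y + y
  z = 3
  a = u
  v = 0
  return a
After copy-propagate (6 stmts):
  y = 5
  u = 5 + 5
  z = 3
  a = u
  v = 0
  return u
After constant-fold (6 stmts):
  y = 5
  u = 10
  z = 3
  a = u
  v = 0
  return u
After dead-code-elim (2 stmts):
  u = 10
  return u

Answer: u = 10
return u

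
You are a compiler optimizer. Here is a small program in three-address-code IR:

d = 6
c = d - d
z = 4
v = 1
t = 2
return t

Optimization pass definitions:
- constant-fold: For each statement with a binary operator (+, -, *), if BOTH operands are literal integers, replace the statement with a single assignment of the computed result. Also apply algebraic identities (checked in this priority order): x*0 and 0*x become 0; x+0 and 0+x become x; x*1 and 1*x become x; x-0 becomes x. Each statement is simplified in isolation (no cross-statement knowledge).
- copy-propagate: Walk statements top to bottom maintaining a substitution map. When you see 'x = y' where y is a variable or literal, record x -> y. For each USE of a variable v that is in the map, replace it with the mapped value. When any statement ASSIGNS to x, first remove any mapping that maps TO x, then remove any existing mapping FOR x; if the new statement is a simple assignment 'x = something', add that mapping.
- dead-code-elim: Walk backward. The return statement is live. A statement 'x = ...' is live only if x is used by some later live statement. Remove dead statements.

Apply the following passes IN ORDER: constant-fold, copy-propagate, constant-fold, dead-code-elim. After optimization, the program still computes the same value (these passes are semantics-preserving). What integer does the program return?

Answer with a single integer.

Initial IR:
  d = 6
  c = d - d
  z = 4
  v = 1
  t = 2
  return t
After constant-fold (6 stmts):
  d = 6
  c = d - d
  z = 4
  v = 1
  t = 2
  return t
After copy-propagate (6 stmts):
  d = 6
  c = 6 - 6
  z = 4
  v = 1
  t = 2
  return 2
After constant-fold (6 stmts):
  d = 6
  c = 0
  z = 4
  v = 1
  t = 2
  return 2
After dead-code-elim (1 stmts):
  return 2
Evaluate:
  d = 6  =>  d = 6
  c = d - d  =>  c = 0
  z = 4  =>  z = 4
  v = 1  =>  v = 1
  t = 2  =>  t = 2
  return t = 2

Answer: 2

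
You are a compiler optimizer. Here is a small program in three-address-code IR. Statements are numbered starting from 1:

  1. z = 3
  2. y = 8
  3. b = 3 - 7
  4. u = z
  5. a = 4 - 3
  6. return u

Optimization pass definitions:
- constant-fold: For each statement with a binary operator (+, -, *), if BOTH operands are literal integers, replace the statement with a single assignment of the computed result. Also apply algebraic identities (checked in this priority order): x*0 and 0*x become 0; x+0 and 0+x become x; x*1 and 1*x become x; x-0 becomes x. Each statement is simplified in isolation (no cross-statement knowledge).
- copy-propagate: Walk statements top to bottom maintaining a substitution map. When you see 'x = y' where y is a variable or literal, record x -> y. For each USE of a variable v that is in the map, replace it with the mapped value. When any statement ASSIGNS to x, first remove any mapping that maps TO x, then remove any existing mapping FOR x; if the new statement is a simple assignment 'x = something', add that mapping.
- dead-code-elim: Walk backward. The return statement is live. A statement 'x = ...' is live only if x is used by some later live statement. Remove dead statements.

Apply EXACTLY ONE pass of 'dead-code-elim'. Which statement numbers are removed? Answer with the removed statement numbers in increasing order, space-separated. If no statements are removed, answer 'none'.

Answer: 2 3 5

Derivation:
Backward liveness scan:
Stmt 1 'z = 3': KEEP (z is live); live-in = []
Stmt 2 'y = 8': DEAD (y not in live set ['z'])
Stmt 3 'b = 3 - 7': DEAD (b not in live set ['z'])
Stmt 4 'u = z': KEEP (u is live); live-in = ['z']
Stmt 5 'a = 4 - 3': DEAD (a not in live set ['u'])
Stmt 6 'return u': KEEP (return); live-in = ['u']
Removed statement numbers: [2, 3, 5]
Surviving IR:
  z = 3
  u = z
  return u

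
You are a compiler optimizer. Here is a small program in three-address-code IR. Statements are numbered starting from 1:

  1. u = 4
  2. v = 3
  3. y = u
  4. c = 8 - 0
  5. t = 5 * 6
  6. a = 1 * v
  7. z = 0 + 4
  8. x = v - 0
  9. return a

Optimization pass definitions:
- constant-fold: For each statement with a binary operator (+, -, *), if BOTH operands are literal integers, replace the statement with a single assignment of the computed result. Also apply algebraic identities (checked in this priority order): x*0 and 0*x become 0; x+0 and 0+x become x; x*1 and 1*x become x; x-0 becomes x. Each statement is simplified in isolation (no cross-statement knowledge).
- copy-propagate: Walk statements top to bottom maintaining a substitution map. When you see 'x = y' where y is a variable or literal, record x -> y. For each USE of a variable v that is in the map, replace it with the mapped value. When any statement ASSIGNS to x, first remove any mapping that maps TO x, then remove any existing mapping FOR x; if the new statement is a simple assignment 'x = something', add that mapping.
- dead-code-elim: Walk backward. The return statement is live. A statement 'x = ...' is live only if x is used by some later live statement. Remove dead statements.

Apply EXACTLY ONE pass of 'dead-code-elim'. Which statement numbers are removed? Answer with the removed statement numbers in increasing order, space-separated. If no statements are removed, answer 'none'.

Answer: 1 3 4 5 7 8

Derivation:
Backward liveness scan:
Stmt 1 'u = 4': DEAD (u not in live set [])
Stmt 2 'v = 3': KEEP (v is live); live-in = []
Stmt 3 'y = u': DEAD (y not in live set ['v'])
Stmt 4 'c = 8 - 0': DEAD (c not in live set ['v'])
Stmt 5 't = 5 * 6': DEAD (t not in live set ['v'])
Stmt 6 'a = 1 * v': KEEP (a is live); live-in = ['v']
Stmt 7 'z = 0 + 4': DEAD (z not in live set ['a'])
Stmt 8 'x = v - 0': DEAD (x not in live set ['a'])
Stmt 9 'return a': KEEP (return); live-in = ['a']
Removed statement numbers: [1, 3, 4, 5, 7, 8]
Surviving IR:
  v = 3
  a = 1 * v
  return a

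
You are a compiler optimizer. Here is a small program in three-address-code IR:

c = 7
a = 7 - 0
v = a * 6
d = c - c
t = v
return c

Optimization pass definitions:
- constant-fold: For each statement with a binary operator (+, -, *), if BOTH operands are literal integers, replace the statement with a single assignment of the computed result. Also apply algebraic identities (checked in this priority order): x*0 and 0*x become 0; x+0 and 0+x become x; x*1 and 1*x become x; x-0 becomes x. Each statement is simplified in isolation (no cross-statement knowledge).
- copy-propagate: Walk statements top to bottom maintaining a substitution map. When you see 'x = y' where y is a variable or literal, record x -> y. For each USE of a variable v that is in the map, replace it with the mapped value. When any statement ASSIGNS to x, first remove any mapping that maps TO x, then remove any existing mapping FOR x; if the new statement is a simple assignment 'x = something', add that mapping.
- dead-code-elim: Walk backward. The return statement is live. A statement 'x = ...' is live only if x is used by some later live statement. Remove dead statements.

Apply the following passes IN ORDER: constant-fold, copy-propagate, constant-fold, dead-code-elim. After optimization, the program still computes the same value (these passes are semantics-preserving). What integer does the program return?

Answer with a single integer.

Initial IR:
  c = 7
  a = 7 - 0
  v = a * 6
  d = c - c
  t = v
  return c
After constant-fold (6 stmts):
  c = 7
  a = 7
  v = a * 6
  d = c - c
  t = v
  return c
After copy-propagate (6 stmts):
  c = 7
  a = 7
  v = 7 * 6
  d = 7 - 7
  t = v
  return 7
After constant-fold (6 stmts):
  c = 7
  a = 7
  v = 42
  d = 0
  t = v
  return 7
After dead-code-elim (1 stmts):
  return 7
Evaluate:
  c = 7  =>  c = 7
  a = 7 - 0  =>  a = 7
  v = a * 6  =>  v = 42
  d = c - c  =>  d = 0
  t = v  =>  t = 42
  return c = 7

Answer: 7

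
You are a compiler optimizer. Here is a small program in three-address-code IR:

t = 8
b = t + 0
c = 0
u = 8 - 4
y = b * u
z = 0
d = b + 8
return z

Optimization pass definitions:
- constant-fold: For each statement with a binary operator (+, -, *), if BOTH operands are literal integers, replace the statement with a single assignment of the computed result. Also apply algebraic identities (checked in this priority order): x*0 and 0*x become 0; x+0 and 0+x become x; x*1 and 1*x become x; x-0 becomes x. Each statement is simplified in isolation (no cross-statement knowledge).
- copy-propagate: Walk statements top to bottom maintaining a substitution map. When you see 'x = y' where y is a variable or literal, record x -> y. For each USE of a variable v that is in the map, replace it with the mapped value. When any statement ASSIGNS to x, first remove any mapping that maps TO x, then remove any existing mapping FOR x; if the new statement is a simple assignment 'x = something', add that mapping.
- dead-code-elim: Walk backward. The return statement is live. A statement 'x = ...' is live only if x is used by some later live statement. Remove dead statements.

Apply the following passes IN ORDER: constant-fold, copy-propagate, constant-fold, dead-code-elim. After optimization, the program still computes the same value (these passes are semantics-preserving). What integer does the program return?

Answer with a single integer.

Initial IR:
  t = 8
  b = t + 0
  c = 0
  u = 8 - 4
  y = b * u
  z = 0
  d = b + 8
  return z
After constant-fold (8 stmts):
  t = 8
  b = t
  c = 0
  u = 4
  y = b * u
  z = 0
  d = b + 8
  return z
After copy-propagate (8 stmts):
  t = 8
  b = 8
  c = 0
  u = 4
  y = 8 * 4
  z = 0
  d = 8 + 8
  return 0
After constant-fold (8 stmts):
  t = 8
  b = 8
  c = 0
  u = 4
  y = 32
  z = 0
  d = 16
  return 0
After dead-code-elim (1 stmts):
  return 0
Evaluate:
  t = 8  =>  t = 8
  b = t + 0  =>  b = 8
  c = 0  =>  c = 0
  u = 8 - 4  =>  u = 4
  y = b * u  =>  y = 32
  z = 0  =>  z = 0
  d = b + 8  =>  d = 16
  return z = 0

Answer: 0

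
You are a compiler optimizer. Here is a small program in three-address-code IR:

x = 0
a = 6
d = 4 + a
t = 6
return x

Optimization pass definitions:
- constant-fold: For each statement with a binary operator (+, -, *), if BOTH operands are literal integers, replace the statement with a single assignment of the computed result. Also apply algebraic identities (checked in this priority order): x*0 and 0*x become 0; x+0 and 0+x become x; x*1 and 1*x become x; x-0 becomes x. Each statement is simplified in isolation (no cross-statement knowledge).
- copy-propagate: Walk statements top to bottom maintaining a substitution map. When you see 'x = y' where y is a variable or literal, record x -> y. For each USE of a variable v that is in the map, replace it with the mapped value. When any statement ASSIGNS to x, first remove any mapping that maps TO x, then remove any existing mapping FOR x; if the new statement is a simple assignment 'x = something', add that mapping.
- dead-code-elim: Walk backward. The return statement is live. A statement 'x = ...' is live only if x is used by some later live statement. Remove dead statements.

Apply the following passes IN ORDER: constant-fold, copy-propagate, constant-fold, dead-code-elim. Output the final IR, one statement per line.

Initial IR:
  x = 0
  a = 6
  d = 4 + a
  t = 6
  return x
After constant-fold (5 stmts):
  x = 0
  a = 6
  d = 4 + a
  t = 6
  return x
After copy-propagate (5 stmts):
  x = 0
  a = 6
  d = 4 + 6
  t = 6
  return 0
After constant-fold (5 stmts):
  x = 0
  a = 6
  d = 10
  t = 6
  return 0
After dead-code-elim (1 stmts):
  return 0

Answer: return 0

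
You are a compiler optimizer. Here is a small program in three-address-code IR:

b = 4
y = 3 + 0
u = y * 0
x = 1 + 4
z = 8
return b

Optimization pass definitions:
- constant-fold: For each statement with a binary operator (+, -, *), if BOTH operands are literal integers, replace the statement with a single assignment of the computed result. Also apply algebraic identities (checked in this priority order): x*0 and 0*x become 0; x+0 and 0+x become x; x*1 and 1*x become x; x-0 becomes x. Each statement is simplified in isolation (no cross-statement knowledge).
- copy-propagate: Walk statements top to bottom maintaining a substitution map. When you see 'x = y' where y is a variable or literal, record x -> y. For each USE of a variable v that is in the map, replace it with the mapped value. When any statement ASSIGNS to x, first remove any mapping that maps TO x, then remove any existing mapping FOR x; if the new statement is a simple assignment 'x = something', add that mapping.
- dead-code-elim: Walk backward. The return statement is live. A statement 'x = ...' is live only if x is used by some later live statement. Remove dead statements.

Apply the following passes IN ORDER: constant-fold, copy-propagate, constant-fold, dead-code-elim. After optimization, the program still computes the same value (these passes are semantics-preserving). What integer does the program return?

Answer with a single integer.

Answer: 4

Derivation:
Initial IR:
  b = 4
  y = 3 + 0
  u = y * 0
  x = 1 + 4
  z = 8
  return b
After constant-fold (6 stmts):
  b = 4
  y = 3
  u = 0
  x = 5
  z = 8
  return b
After copy-propagate (6 stmts):
  b = 4
  y = 3
  u = 0
  x = 5
  z = 8
  return 4
After constant-fold (6 stmts):
  b = 4
  y = 3
  u = 0
  x = 5
  z = 8
  return 4
After dead-code-elim (1 stmts):
  return 4
Evaluate:
  b = 4  =>  b = 4
  y = 3 + 0  =>  y = 3
  u = y * 0  =>  u = 0
  x = 1 + 4  =>  x = 5
  z = 8  =>  z = 8
  return b = 4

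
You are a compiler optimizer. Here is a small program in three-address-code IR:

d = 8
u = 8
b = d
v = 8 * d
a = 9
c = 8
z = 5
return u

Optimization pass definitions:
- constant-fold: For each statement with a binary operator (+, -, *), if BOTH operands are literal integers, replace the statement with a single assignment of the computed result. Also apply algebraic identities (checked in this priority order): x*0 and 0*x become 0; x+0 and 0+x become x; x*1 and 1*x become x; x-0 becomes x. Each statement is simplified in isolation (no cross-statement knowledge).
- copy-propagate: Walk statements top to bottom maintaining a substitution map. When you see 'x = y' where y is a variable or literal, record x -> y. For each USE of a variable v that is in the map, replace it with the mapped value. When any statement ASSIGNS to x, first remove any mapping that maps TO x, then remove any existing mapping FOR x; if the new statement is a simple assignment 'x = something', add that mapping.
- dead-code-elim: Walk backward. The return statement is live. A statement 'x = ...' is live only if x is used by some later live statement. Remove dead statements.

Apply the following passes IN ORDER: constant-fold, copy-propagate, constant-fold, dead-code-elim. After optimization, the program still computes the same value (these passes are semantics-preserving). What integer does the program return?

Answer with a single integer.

Answer: 8

Derivation:
Initial IR:
  d = 8
  u = 8
  b = d
  v = 8 * d
  a = 9
  c = 8
  z = 5
  return u
After constant-fold (8 stmts):
  d = 8
  u = 8
  b = d
  v = 8 * d
  a = 9
  c = 8
  z = 5
  return u
After copy-propagate (8 stmts):
  d = 8
  u = 8
  b = 8
  v = 8 * 8
  a = 9
  c = 8
  z = 5
  return 8
After constant-fold (8 stmts):
  d = 8
  u = 8
  b = 8
  v = 64
  a = 9
  c = 8
  z = 5
  return 8
After dead-code-elim (1 stmts):
  return 8
Evaluate:
  d = 8  =>  d = 8
  u = 8  =>  u = 8
  b = d  =>  b = 8
  v = 8 * d  =>  v = 64
  a = 9  =>  a = 9
  c = 8  =>  c = 8
  z = 5  =>  z = 5
  return u = 8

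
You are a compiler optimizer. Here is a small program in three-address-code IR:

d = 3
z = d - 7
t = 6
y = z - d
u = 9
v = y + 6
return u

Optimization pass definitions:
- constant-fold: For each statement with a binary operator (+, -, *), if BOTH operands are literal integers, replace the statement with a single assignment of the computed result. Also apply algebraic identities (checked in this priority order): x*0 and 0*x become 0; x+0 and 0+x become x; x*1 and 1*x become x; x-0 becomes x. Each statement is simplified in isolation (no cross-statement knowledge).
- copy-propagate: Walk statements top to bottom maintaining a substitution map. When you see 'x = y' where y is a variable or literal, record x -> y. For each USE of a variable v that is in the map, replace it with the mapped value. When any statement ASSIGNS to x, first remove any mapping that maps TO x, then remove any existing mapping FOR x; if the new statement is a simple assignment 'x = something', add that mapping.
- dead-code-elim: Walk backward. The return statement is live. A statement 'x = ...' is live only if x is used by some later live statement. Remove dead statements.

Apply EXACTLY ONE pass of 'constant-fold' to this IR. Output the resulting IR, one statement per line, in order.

Applying constant-fold statement-by-statement:
  [1] d = 3  (unchanged)
  [2] z = d - 7  (unchanged)
  [3] t = 6  (unchanged)
  [4] y = z - d  (unchanged)
  [5] u = 9  (unchanged)
  [6] v = y + 6  (unchanged)
  [7] return u  (unchanged)
Result (7 stmts):
  d = 3
  z = d - 7
  t = 6
  y = z - d
  u = 9
  v = y + 6
  return u

Answer: d = 3
z = d - 7
t = 6
y = z - d
u = 9
v = y + 6
return u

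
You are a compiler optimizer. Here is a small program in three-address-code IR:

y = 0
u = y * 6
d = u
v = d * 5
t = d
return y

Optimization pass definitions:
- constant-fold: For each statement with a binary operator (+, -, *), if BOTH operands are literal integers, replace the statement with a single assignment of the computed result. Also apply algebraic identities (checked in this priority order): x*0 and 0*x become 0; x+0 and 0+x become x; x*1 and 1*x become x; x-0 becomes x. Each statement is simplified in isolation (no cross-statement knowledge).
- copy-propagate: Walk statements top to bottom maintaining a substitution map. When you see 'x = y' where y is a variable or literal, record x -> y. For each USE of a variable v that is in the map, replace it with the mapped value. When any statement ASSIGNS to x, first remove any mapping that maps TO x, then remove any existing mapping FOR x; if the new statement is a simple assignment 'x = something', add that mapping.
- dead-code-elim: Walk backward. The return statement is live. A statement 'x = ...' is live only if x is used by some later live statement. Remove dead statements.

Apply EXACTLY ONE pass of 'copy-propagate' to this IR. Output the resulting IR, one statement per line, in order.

Applying copy-propagate statement-by-statement:
  [1] y = 0  (unchanged)
  [2] u = y * 6  -> u = 0 * 6
  [3] d = u  (unchanged)
  [4] v = d * 5  -> v = u * 5
  [5] t = d  -> t = u
  [6] return y  -> return 0
Result (6 stmts):
  y = 0
  u = 0 * 6
  d = u
  v = u * 5
  t = u
  return 0

Answer: y = 0
u = 0 * 6
d = u
v = u * 5
t = u
return 0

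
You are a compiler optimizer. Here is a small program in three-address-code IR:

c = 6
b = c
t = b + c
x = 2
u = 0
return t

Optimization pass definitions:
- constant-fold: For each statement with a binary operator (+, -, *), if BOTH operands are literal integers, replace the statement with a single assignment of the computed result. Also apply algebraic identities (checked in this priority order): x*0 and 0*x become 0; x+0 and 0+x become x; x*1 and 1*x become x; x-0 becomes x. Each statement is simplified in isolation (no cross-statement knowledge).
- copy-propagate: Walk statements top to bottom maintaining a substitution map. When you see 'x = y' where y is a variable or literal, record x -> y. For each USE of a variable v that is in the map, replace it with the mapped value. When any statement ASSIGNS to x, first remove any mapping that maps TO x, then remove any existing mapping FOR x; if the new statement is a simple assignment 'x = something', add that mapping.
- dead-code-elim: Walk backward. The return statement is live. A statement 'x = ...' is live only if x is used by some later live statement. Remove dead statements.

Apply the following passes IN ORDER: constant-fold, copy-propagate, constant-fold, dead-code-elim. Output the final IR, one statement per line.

Initial IR:
  c = 6
  b = c
  t = b + c
  x = 2
  u = 0
  return t
After constant-fold (6 stmts):
  c = 6
  b = c
  t = b + c
  x = 2
  u = 0
  return t
After copy-propagate (6 stmts):
  c = 6
  b = 6
  t = 6 + 6
  x = 2
  u = 0
  return t
After constant-fold (6 stmts):
  c = 6
  b = 6
  t = 12
  x = 2
  u = 0
  return t
After dead-code-elim (2 stmts):
  t = 12
  return t

Answer: t = 12
return t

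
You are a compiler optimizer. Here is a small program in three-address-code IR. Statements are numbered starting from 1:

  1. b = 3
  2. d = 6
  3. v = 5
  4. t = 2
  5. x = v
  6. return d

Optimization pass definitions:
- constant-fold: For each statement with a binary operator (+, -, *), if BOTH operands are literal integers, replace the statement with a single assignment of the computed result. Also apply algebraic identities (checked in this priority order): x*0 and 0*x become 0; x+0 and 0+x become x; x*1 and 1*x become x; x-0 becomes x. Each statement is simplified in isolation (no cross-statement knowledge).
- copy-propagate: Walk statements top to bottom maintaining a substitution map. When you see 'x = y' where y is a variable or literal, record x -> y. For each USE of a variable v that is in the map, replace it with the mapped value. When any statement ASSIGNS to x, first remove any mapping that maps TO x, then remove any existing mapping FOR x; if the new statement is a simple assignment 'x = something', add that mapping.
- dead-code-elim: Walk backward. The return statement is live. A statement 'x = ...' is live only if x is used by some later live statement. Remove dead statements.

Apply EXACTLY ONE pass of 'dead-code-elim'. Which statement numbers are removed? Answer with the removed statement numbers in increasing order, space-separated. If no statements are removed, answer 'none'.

Backward liveness scan:
Stmt 1 'b = 3': DEAD (b not in live set [])
Stmt 2 'd = 6': KEEP (d is live); live-in = []
Stmt 3 'v = 5': DEAD (v not in live set ['d'])
Stmt 4 't = 2': DEAD (t not in live set ['d'])
Stmt 5 'x = v': DEAD (x not in live set ['d'])
Stmt 6 'return d': KEEP (return); live-in = ['d']
Removed statement numbers: [1, 3, 4, 5]
Surviving IR:
  d = 6
  return d

Answer: 1 3 4 5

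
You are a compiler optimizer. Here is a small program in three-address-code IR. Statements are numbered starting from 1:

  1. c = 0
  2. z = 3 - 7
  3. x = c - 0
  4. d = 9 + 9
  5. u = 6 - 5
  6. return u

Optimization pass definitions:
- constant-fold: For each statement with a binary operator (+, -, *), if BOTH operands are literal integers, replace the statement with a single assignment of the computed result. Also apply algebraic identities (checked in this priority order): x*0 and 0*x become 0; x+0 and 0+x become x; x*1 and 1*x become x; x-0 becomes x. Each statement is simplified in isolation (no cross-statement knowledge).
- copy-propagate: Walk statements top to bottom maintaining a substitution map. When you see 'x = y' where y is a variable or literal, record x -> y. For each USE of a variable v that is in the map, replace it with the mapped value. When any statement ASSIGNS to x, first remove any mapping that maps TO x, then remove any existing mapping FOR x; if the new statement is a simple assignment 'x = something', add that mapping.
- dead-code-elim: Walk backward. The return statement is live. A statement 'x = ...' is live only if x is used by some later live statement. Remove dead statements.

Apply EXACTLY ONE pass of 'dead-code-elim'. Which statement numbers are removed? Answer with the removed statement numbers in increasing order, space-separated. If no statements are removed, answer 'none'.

Answer: 1 2 3 4

Derivation:
Backward liveness scan:
Stmt 1 'c = 0': DEAD (c not in live set [])
Stmt 2 'z = 3 - 7': DEAD (z not in live set [])
Stmt 3 'x = c - 0': DEAD (x not in live set [])
Stmt 4 'd = 9 + 9': DEAD (d not in live set [])
Stmt 5 'u = 6 - 5': KEEP (u is live); live-in = []
Stmt 6 'return u': KEEP (return); live-in = ['u']
Removed statement numbers: [1, 2, 3, 4]
Surviving IR:
  u = 6 - 5
  return u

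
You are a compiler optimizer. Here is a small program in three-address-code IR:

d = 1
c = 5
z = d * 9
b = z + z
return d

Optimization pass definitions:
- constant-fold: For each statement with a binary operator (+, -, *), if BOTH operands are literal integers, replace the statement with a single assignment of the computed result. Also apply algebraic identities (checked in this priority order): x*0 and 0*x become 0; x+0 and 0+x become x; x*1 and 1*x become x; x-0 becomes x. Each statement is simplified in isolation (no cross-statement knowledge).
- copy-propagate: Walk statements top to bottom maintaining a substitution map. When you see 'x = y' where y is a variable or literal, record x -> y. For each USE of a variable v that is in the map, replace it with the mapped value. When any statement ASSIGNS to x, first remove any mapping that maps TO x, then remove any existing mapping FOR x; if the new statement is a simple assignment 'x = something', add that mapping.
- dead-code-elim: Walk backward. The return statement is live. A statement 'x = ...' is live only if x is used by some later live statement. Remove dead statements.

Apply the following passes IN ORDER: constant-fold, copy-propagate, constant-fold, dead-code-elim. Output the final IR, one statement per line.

Initial IR:
  d = 1
  c = 5
  z = d * 9
  b = z + z
  return d
After constant-fold (5 stmts):
  d = 1
  c = 5
  z = d * 9
  b = z + z
  return d
After copy-propagate (5 stmts):
  d = 1
  c = 5
  z = 1 * 9
  b = z + z
  return 1
After constant-fold (5 stmts):
  d = 1
  c = 5
  z = 9
  b = z + z
  return 1
After dead-code-elim (1 stmts):
  return 1

Answer: return 1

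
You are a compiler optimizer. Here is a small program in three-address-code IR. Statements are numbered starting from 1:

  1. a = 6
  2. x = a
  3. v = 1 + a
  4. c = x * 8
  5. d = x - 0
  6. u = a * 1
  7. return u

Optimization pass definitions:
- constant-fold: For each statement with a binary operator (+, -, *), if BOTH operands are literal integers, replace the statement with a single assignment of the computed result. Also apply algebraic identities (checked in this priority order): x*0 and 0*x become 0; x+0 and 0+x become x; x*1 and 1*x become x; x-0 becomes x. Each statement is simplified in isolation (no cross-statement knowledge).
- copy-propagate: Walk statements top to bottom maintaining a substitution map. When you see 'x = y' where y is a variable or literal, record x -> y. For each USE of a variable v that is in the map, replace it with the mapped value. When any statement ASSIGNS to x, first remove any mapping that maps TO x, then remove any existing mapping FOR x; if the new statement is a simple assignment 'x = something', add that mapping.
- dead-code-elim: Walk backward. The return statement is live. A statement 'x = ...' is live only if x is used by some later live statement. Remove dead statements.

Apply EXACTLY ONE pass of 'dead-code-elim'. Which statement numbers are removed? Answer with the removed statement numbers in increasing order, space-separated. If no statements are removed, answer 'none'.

Answer: 2 3 4 5

Derivation:
Backward liveness scan:
Stmt 1 'a = 6': KEEP (a is live); live-in = []
Stmt 2 'x = a': DEAD (x not in live set ['a'])
Stmt 3 'v = 1 + a': DEAD (v not in live set ['a'])
Stmt 4 'c = x * 8': DEAD (c not in live set ['a'])
Stmt 5 'd = x - 0': DEAD (d not in live set ['a'])
Stmt 6 'u = a * 1': KEEP (u is live); live-in = ['a']
Stmt 7 'return u': KEEP (return); live-in = ['u']
Removed statement numbers: [2, 3, 4, 5]
Surviving IR:
  a = 6
  u = a * 1
  return u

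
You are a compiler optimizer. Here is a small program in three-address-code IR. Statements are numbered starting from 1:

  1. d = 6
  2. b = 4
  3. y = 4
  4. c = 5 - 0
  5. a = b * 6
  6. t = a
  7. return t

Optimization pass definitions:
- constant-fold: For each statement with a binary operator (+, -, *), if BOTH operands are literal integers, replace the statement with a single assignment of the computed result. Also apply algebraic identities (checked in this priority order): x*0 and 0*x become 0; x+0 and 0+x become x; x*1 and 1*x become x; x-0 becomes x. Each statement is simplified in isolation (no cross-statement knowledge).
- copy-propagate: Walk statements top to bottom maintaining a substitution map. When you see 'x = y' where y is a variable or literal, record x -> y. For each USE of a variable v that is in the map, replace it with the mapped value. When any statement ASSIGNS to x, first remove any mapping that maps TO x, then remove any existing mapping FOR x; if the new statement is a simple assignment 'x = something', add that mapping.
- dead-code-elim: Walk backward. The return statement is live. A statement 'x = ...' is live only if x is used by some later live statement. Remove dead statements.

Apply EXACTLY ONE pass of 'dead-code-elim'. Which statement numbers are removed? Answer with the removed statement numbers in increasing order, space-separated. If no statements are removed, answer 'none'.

Answer: 1 3 4

Derivation:
Backward liveness scan:
Stmt 1 'd = 6': DEAD (d not in live set [])
Stmt 2 'b = 4': KEEP (b is live); live-in = []
Stmt 3 'y = 4': DEAD (y not in live set ['b'])
Stmt 4 'c = 5 - 0': DEAD (c not in live set ['b'])
Stmt 5 'a = b * 6': KEEP (a is live); live-in = ['b']
Stmt 6 't = a': KEEP (t is live); live-in = ['a']
Stmt 7 'return t': KEEP (return); live-in = ['t']
Removed statement numbers: [1, 3, 4]
Surviving IR:
  b = 4
  a = b * 6
  t = a
  return t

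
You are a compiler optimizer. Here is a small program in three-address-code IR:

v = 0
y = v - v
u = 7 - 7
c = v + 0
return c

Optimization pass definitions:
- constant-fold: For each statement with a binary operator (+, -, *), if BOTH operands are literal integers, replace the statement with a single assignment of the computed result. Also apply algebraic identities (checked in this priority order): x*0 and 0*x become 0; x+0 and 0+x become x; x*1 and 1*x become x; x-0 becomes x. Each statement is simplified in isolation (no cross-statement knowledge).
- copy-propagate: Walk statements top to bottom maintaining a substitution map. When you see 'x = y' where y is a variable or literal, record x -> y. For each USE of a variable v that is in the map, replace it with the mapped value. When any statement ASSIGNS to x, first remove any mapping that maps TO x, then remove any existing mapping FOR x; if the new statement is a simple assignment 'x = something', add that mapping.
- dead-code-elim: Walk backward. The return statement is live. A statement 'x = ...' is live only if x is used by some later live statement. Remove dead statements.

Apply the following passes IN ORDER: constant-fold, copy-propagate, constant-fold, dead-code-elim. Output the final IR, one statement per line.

Answer: return 0

Derivation:
Initial IR:
  v = 0
  y = v - v
  u = 7 - 7
  c = v + 0
  return c
After constant-fold (5 stmts):
  v = 0
  y = v - v
  u = 0
  c = v
  return c
After copy-propagate (5 stmts):
  v = 0
  y = 0 - 0
  u = 0
  c = 0
  return 0
After constant-fold (5 stmts):
  v = 0
  y = 0
  u = 0
  c = 0
  return 0
After dead-code-elim (1 stmts):
  return 0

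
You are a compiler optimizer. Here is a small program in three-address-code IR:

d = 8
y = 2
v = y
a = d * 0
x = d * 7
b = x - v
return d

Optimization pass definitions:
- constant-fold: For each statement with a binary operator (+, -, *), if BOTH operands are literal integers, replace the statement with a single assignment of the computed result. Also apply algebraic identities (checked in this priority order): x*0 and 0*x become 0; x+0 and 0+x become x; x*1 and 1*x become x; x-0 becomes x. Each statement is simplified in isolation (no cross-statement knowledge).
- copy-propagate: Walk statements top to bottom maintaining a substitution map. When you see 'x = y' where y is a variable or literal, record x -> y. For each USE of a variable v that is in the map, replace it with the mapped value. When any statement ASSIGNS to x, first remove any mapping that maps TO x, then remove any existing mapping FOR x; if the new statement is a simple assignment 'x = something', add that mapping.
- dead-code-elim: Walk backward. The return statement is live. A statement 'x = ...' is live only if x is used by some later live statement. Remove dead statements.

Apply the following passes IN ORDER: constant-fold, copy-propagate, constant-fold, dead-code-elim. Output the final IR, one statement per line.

Initial IR:
  d = 8
  y = 2
  v = y
  a = d * 0
  x = d * 7
  b = x - v
  return d
After constant-fold (7 stmts):
  d = 8
  y = 2
  v = y
  a = 0
  x = d * 7
  b = x - v
  return d
After copy-propagate (7 stmts):
  d = 8
  y = 2
  v = 2
  a = 0
  x = 8 * 7
  b = x - 2
  return 8
After constant-fold (7 stmts):
  d = 8
  y = 2
  v = 2
  a = 0
  x = 56
  b = x - 2
  return 8
After dead-code-elim (1 stmts):
  return 8

Answer: return 8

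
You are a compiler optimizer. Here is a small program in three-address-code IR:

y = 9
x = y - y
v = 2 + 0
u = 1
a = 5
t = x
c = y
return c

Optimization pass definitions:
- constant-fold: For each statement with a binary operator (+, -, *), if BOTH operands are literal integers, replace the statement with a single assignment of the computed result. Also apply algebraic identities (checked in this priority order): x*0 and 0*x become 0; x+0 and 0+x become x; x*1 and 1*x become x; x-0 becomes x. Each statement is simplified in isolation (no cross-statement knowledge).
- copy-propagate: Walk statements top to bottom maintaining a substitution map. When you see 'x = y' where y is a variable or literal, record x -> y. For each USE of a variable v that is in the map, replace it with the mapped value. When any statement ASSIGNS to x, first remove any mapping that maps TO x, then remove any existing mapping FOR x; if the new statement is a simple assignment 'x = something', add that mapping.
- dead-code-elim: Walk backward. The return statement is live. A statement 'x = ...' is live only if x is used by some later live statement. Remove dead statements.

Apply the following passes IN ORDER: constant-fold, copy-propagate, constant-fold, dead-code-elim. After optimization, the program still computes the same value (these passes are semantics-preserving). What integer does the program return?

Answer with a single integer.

Initial IR:
  y = 9
  x = y - y
  v = 2 + 0
  u = 1
  a = 5
  t = x
  c = y
  return c
After constant-fold (8 stmts):
  y = 9
  x = y - y
  v = 2
  u = 1
  a = 5
  t = x
  c = y
  return c
After copy-propagate (8 stmts):
  y = 9
  x = 9 - 9
  v = 2
  u = 1
  a = 5
  t = x
  c = 9
  return 9
After constant-fold (8 stmts):
  y = 9
  x = 0
  v = 2
  u = 1
  a = 5
  t = x
  c = 9
  return 9
After dead-code-elim (1 stmts):
  return 9
Evaluate:
  y = 9  =>  y = 9
  x = y - y  =>  x = 0
  v = 2 + 0  =>  v = 2
  u = 1  =>  u = 1
  a = 5  =>  a = 5
  t = x  =>  t = 0
  c = y  =>  c = 9
  return c = 9

Answer: 9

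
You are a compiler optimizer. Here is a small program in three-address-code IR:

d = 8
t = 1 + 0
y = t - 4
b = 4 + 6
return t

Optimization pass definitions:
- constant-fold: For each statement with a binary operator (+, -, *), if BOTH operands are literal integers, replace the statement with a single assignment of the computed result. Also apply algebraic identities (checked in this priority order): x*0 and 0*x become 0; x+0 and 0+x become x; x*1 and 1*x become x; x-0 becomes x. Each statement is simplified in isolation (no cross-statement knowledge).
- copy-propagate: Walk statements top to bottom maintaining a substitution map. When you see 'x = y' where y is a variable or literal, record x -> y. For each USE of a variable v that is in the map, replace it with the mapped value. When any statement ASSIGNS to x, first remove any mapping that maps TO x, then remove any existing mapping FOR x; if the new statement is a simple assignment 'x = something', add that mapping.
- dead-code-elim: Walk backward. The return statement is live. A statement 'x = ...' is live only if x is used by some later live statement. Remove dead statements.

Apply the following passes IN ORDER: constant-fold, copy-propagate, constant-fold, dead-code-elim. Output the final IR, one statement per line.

Initial IR:
  d = 8
  t = 1 + 0
  y = t - 4
  b = 4 + 6
  return t
After constant-fold (5 stmts):
  d = 8
  t = 1
  y = t - 4
  b = 10
  return t
After copy-propagate (5 stmts):
  d = 8
  t = 1
  y = 1 - 4
  b = 10
  return 1
After constant-fold (5 stmts):
  d = 8
  t = 1
  y = -3
  b = 10
  return 1
After dead-code-elim (1 stmts):
  return 1

Answer: return 1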